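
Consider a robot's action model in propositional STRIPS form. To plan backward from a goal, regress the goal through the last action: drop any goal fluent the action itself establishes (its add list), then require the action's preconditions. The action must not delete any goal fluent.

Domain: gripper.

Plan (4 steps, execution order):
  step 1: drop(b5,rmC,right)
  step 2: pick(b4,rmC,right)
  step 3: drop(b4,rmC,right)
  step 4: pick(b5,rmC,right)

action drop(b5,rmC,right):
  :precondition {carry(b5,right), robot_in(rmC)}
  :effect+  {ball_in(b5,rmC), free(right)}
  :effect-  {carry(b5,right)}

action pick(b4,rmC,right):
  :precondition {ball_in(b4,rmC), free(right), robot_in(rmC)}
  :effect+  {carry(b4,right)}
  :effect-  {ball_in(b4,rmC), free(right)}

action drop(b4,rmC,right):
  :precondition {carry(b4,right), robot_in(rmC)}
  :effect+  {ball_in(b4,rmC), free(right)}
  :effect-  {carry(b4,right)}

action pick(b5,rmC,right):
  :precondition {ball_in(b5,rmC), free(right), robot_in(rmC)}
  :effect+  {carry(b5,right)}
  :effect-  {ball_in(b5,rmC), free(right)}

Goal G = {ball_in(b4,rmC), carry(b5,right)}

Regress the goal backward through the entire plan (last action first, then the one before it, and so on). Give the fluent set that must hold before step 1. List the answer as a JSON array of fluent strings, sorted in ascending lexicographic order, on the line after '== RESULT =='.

Work backward from the goal:
  through step 4 (pick(b5,rmC,right)): drop {carry(b5,right)}, keep {ball_in(b4,rmC)}, require {ball_in(b5,rmC), free(right), robot_in(rmC)}
    → {ball_in(b4,rmC), ball_in(b5,rmC), free(right), robot_in(rmC)}
  through step 3 (drop(b4,rmC,right)): drop {ball_in(b4,rmC), free(right)}, keep {ball_in(b5,rmC), robot_in(rmC)}, require {carry(b4,right), robot_in(rmC)}
    → {ball_in(b5,rmC), carry(b4,right), robot_in(rmC)}
  through step 2 (pick(b4,rmC,right)): drop {carry(b4,right)}, keep {ball_in(b5,rmC), robot_in(rmC)}, require {ball_in(b4,rmC), free(right), robot_in(rmC)}
    → {ball_in(b4,rmC), ball_in(b5,rmC), free(right), robot_in(rmC)}
  through step 1 (drop(b5,rmC,right)): drop {ball_in(b5,rmC), free(right)}, keep {ball_in(b4,rmC), robot_in(rmC)}, require {carry(b5,right), robot_in(rmC)}
    → {ball_in(b4,rmC), carry(b5,right), robot_in(rmC)}

== RESULT ==
["ball_in(b4,rmC)", "carry(b5,right)", "robot_in(rmC)"]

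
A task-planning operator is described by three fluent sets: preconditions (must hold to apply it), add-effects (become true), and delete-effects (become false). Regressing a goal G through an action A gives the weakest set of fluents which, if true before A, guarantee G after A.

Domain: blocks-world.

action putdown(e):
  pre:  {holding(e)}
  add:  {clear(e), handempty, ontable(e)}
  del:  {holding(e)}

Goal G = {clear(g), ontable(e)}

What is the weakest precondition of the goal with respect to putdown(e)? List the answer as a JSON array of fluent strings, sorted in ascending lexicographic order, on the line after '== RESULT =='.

Regress:
  G ∩ del = {}  (empty — regression defined)
  G \ add = {clear(g), ontable(e)} \ {clear(e), handempty, ontable(e)} = {clear(g)}
  ∪ pre   = {clear(g)} ∪ {holding(e)}
          = {clear(g), holding(e)}

== RESULT ==
["clear(g)", "holding(e)"]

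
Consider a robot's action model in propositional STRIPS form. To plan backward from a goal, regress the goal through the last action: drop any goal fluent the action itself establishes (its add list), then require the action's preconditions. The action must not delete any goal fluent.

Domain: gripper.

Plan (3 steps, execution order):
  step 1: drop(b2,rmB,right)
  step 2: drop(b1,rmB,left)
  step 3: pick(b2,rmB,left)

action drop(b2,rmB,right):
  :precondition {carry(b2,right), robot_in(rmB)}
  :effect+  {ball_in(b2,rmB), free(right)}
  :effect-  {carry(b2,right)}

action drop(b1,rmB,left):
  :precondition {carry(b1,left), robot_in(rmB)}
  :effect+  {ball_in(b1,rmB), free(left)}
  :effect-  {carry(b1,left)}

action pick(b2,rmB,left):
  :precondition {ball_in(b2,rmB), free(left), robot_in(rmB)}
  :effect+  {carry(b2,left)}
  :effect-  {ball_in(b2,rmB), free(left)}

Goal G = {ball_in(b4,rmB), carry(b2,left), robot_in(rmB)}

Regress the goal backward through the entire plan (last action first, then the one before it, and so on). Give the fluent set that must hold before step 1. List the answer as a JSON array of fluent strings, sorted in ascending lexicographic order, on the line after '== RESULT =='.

Regress step by step:
  through step 3 (pick(b2,rmB,left)): drop {carry(b2,left)}, keep {ball_in(b4,rmB), robot_in(rmB)}, require {ball_in(b2,rmB), free(left), robot_in(rmB)}
    → {ball_in(b2,rmB), ball_in(b4,rmB), free(left), robot_in(rmB)}
  through step 2 (drop(b1,rmB,left)): drop {free(left)}, keep {ball_in(b2,rmB), ball_in(b4,rmB), robot_in(rmB)}, require {carry(b1,left), robot_in(rmB)}
    → {ball_in(b2,rmB), ball_in(b4,rmB), carry(b1,left), robot_in(rmB)}
  through step 1 (drop(b2,rmB,right)): drop {ball_in(b2,rmB)}, keep {ball_in(b4,rmB), carry(b1,left), robot_in(rmB)}, require {carry(b2,right), robot_in(rmB)}
    → {ball_in(b4,rmB), carry(b1,left), carry(b2,right), robot_in(rmB)}

== RESULT ==
["ball_in(b4,rmB)", "carry(b1,left)", "carry(b2,right)", "robot_in(rmB)"]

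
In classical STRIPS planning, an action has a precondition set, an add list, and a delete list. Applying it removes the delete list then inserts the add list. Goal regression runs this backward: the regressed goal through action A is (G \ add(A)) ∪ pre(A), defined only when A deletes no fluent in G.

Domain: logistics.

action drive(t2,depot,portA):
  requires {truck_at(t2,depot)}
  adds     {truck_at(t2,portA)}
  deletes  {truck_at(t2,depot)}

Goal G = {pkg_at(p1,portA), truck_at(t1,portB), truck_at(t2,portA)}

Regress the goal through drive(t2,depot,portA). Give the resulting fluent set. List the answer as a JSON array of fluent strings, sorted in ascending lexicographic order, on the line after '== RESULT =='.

Compute (G \ add) ∪ pre:
  G ∩ del = {}  (empty — regression defined)
  G \ add = {pkg_at(p1,portA), truck_at(t1,portB), truck_at(t2,portA)} \ {truck_at(t2,portA)} = {pkg_at(p1,portA), truck_at(t1,portB)}
  ∪ pre   = {pkg_at(p1,portA), truck_at(t1,portB)} ∪ {truck_at(t2,depot)}
          = {pkg_at(p1,portA), truck_at(t1,portB), truck_at(t2,depot)}

== RESULT ==
["pkg_at(p1,portA)", "truck_at(t1,portB)", "truck_at(t2,depot)"]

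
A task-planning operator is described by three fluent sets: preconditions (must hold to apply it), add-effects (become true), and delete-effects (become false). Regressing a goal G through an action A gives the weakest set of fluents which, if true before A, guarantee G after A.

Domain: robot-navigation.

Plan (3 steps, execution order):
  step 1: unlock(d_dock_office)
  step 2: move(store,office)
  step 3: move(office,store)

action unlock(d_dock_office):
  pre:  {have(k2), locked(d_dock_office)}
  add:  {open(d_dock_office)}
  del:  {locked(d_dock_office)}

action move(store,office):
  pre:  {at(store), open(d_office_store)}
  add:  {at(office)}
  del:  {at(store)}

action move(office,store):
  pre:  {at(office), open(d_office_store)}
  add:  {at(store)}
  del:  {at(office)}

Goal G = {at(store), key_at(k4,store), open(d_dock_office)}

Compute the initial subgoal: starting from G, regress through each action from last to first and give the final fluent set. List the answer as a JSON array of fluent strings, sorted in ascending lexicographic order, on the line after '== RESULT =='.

Work backward from the goal:
  through step 3 (move(office,store)): drop {at(store)}, keep {key_at(k4,store), open(d_dock_office)}, require {at(office), open(d_office_store)}
    → {at(office), key_at(k4,store), open(d_dock_office), open(d_office_store)}
  through step 2 (move(store,office)): drop {at(office)}, keep {key_at(k4,store), open(d_dock_office), open(d_office_store)}, require {at(store), open(d_office_store)}
    → {at(store), key_at(k4,store), open(d_dock_office), open(d_office_store)}
  through step 1 (unlock(d_dock_office)): drop {open(d_dock_office)}, keep {at(store), key_at(k4,store), open(d_office_store)}, require {have(k2), locked(d_dock_office)}
    → {at(store), have(k2), key_at(k4,store), locked(d_dock_office), open(d_office_store)}

== RESULT ==
["at(store)", "have(k2)", "key_at(k4,store)", "locked(d_dock_office)", "open(d_office_store)"]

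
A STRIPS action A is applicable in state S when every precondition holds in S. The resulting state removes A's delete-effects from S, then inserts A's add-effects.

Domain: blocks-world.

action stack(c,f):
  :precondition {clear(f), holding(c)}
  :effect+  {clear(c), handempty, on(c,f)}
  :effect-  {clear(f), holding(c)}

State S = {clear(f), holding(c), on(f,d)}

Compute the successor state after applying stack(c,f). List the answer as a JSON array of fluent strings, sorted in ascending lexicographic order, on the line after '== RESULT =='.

Compute (S \ del) ∪ add:
  pre ⊆ S: {clear(f), holding(c)} ⊆ S  — applicable
  S \ del = {on(f,d)}
  ∪ add   = {clear(c), handempty, on(c,f), on(f,d)}

== RESULT ==
["clear(c)", "handempty", "on(c,f)", "on(f,d)"]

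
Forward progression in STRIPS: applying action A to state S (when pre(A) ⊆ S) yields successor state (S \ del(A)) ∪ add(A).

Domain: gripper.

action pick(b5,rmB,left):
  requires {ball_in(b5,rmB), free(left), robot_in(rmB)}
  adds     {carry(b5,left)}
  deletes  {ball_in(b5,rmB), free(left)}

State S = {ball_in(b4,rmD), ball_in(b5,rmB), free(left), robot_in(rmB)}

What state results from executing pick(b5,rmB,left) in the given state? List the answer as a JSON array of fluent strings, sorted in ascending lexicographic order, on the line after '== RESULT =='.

Compute (S \ del) ∪ add:
  pre ⊆ S: {ball_in(b5,rmB), free(left), robot_in(rmB)} ⊆ S  — applicable
  S \ del = {ball_in(b4,rmD), robot_in(rmB)}
  ∪ add   = {ball_in(b4,rmD), carry(b5,left), robot_in(rmB)}

== RESULT ==
["ball_in(b4,rmD)", "carry(b5,left)", "robot_in(rmB)"]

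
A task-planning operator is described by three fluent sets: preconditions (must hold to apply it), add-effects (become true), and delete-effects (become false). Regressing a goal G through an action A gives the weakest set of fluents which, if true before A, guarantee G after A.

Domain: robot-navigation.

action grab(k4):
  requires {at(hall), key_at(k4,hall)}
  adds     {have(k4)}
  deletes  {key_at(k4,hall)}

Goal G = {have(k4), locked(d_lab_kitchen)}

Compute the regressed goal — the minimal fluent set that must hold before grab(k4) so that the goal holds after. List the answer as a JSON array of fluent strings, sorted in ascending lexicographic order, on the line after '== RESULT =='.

Regress:
  G ∩ del = {}  (empty — regression defined)
  G \ add = {have(k4), locked(d_lab_kitchen)} \ {have(k4)} = {locked(d_lab_kitchen)}
  ∪ pre   = {locked(d_lab_kitchen)} ∪ {at(hall), key_at(k4,hall)}
          = {at(hall), key_at(k4,hall), locked(d_lab_kitchen)}

== RESULT ==
["at(hall)", "key_at(k4,hall)", "locked(d_lab_kitchen)"]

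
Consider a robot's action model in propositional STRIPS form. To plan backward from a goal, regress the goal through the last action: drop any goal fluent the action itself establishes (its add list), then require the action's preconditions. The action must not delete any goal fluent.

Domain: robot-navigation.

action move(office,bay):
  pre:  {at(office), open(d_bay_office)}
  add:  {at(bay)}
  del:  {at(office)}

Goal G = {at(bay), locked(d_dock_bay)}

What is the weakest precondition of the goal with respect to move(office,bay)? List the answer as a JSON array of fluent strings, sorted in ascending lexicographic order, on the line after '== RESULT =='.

Regress:
  G ∩ del = {}  (empty — regression defined)
  G \ add = {at(bay), locked(d_dock_bay)} \ {at(bay)} = {locked(d_dock_bay)}
  ∪ pre   = {locked(d_dock_bay)} ∪ {at(office), open(d_bay_office)}
          = {at(office), locked(d_dock_bay), open(d_bay_office)}

== RESULT ==
["at(office)", "locked(d_dock_bay)", "open(d_bay_office)"]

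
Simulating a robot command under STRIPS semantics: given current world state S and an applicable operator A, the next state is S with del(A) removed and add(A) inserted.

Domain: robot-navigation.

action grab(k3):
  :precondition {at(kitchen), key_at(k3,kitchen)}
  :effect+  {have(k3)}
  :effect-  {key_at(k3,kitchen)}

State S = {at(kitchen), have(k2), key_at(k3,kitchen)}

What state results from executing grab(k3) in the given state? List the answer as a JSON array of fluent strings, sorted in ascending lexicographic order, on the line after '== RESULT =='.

Progress:
  pre ⊆ S: {at(kitchen), key_at(k3,kitchen)} ⊆ S  — applicable
  S \ del = {at(kitchen), have(k2)}
  ∪ add   = {at(kitchen), have(k2), have(k3)}

== RESULT ==
["at(kitchen)", "have(k2)", "have(k3)"]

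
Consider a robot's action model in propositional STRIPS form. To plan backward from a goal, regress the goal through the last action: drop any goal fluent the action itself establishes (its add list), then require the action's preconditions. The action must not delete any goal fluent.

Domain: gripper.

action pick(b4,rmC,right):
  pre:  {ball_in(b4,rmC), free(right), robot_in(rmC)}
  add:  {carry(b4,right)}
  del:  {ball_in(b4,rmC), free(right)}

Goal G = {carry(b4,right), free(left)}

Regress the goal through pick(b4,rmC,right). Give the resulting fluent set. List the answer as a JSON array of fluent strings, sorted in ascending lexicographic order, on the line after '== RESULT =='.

Regress:
  G ∩ del = {}  (empty — regression defined)
  G \ add = {carry(b4,right), free(left)} \ {carry(b4,right)} = {free(left)}
  ∪ pre   = {free(left)} ∪ {ball_in(b4,rmC), free(right), robot_in(rmC)}
          = {ball_in(b4,rmC), free(left), free(right), robot_in(rmC)}

== RESULT ==
["ball_in(b4,rmC)", "free(left)", "free(right)", "robot_in(rmC)"]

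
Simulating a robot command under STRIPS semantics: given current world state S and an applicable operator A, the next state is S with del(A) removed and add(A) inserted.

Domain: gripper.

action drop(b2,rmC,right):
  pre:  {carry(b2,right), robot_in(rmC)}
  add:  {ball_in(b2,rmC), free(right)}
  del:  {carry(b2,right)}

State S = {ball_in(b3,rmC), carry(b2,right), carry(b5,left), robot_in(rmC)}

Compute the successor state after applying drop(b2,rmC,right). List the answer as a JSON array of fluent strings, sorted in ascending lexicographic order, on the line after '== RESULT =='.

Progress:
  pre ⊆ S: {carry(b2,right), robot_in(rmC)} ⊆ S  — applicable
  S \ del = {ball_in(b3,rmC), carry(b5,left), robot_in(rmC)}
  ∪ add   = {ball_in(b2,rmC), ball_in(b3,rmC), carry(b5,left), free(right), robot_in(rmC)}

== RESULT ==
["ball_in(b2,rmC)", "ball_in(b3,rmC)", "carry(b5,left)", "free(right)", "robot_in(rmC)"]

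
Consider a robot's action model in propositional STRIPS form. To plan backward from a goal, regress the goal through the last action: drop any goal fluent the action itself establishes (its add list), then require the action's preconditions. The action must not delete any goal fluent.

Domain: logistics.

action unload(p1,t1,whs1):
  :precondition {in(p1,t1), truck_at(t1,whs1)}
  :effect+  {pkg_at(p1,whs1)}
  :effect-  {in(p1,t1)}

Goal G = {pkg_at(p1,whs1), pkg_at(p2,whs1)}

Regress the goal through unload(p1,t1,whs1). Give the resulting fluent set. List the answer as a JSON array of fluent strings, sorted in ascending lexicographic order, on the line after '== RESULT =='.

Regress:
  G ∩ del = {}  (empty — regression defined)
  G \ add = {pkg_at(p1,whs1), pkg_at(p2,whs1)} \ {pkg_at(p1,whs1)} = {pkg_at(p2,whs1)}
  ∪ pre   = {pkg_at(p2,whs1)} ∪ {in(p1,t1), truck_at(t1,whs1)}
          = {in(p1,t1), pkg_at(p2,whs1), truck_at(t1,whs1)}

== RESULT ==
["in(p1,t1)", "pkg_at(p2,whs1)", "truck_at(t1,whs1)"]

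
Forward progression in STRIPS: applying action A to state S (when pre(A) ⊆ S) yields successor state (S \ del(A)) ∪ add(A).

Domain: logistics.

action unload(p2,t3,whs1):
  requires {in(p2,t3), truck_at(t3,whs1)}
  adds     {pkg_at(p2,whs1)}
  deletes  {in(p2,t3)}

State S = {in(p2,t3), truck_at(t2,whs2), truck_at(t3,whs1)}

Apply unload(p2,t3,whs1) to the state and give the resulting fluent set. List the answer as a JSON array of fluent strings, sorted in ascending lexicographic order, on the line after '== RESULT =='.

Progress:
  pre ⊆ S: {in(p2,t3), truck_at(t3,whs1)} ⊆ S  — applicable
  S \ del = {truck_at(t2,whs2), truck_at(t3,whs1)}
  ∪ add   = {pkg_at(p2,whs1), truck_at(t2,whs2), truck_at(t3,whs1)}

== RESULT ==
["pkg_at(p2,whs1)", "truck_at(t2,whs2)", "truck_at(t3,whs1)"]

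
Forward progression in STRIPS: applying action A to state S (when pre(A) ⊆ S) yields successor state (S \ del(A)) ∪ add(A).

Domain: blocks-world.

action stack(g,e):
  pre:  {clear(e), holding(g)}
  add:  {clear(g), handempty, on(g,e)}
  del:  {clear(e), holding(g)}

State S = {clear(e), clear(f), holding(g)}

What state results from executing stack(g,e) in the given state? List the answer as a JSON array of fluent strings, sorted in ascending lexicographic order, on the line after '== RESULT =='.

Progress:
  pre ⊆ S: {clear(e), holding(g)} ⊆ S  — applicable
  S \ del = {clear(f)}
  ∪ add   = {clear(f), clear(g), handempty, on(g,e)}

== RESULT ==
["clear(f)", "clear(g)", "handempty", "on(g,e)"]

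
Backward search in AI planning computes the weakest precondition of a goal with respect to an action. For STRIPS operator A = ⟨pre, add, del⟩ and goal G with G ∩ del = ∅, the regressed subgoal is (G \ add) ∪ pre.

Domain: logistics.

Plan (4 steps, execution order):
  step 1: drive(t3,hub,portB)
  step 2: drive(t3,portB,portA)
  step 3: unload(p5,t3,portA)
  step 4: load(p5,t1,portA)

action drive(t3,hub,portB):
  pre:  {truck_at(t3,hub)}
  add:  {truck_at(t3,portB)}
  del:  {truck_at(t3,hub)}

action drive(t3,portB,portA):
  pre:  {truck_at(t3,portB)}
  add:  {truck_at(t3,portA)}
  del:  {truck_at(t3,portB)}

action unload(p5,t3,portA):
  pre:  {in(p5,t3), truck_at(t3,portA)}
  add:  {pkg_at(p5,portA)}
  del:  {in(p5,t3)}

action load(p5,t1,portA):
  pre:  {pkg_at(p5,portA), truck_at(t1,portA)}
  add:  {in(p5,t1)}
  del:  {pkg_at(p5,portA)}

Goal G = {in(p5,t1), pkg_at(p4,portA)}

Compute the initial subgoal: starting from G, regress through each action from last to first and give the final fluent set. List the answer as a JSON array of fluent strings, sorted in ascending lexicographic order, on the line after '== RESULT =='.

Regress step by step:
  through step 4 (load(p5,t1,portA)): drop {in(p5,t1)}, keep {pkg_at(p4,portA)}, require {pkg_at(p5,portA), truck_at(t1,portA)}
    → {pkg_at(p4,portA), pkg_at(p5,portA), truck_at(t1,portA)}
  through step 3 (unload(p5,t3,portA)): drop {pkg_at(p5,portA)}, keep {pkg_at(p4,portA), truck_at(t1,portA)}, require {in(p5,t3), truck_at(t3,portA)}
    → {in(p5,t3), pkg_at(p4,portA), truck_at(t1,portA), truck_at(t3,portA)}
  through step 2 (drive(t3,portB,portA)): drop {truck_at(t3,portA)}, keep {in(p5,t3), pkg_at(p4,portA), truck_at(t1,portA)}, require {truck_at(t3,portB)}
    → {in(p5,t3), pkg_at(p4,portA), truck_at(t1,portA), truck_at(t3,portB)}
  through step 1 (drive(t3,hub,portB)): drop {truck_at(t3,portB)}, keep {in(p5,t3), pkg_at(p4,portA), truck_at(t1,portA)}, require {truck_at(t3,hub)}
    → {in(p5,t3), pkg_at(p4,portA), truck_at(t1,portA), truck_at(t3,hub)}

== RESULT ==
["in(p5,t3)", "pkg_at(p4,portA)", "truck_at(t1,portA)", "truck_at(t3,hub)"]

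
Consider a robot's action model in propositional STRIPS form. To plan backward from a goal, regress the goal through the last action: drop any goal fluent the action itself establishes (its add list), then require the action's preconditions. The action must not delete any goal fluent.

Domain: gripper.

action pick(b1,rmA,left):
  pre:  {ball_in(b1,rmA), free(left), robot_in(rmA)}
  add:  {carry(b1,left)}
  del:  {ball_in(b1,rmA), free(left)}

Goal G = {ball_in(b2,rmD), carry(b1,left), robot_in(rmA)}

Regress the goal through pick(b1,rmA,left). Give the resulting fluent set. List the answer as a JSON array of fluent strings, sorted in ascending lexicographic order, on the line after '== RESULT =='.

Regress:
  G ∩ del = {}  (empty — regression defined)
  G \ add = {ball_in(b2,rmD), carry(b1,left), robot_in(rmA)} \ {carry(b1,left)} = {ball_in(b2,rmD), robot_in(rmA)}
  ∪ pre   = {ball_in(b2,rmD), robot_in(rmA)} ∪ {ball_in(b1,rmA), free(left), robot_in(rmA)}
          = {ball_in(b1,rmA), ball_in(b2,rmD), free(left), robot_in(rmA)}

== RESULT ==
["ball_in(b1,rmA)", "ball_in(b2,rmD)", "free(left)", "robot_in(rmA)"]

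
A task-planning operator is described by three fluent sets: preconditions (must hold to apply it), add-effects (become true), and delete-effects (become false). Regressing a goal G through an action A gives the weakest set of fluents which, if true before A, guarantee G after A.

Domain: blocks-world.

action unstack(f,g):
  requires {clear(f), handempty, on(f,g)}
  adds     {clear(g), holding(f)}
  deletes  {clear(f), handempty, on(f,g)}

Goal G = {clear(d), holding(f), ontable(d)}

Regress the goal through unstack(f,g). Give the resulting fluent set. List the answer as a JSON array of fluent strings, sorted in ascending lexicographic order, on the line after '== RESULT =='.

Regress:
  G ∩ del = {}  (empty — regression defined)
  G \ add = {clear(d), holding(f), ontable(d)} \ {clear(g), holding(f)} = {clear(d), ontable(d)}
  ∪ pre   = {clear(d), ontable(d)} ∪ {clear(f), handempty, on(f,g)}
          = {clear(d), clear(f), handempty, on(f,g), ontable(d)}

== RESULT ==
["clear(d)", "clear(f)", "handempty", "on(f,g)", "ontable(d)"]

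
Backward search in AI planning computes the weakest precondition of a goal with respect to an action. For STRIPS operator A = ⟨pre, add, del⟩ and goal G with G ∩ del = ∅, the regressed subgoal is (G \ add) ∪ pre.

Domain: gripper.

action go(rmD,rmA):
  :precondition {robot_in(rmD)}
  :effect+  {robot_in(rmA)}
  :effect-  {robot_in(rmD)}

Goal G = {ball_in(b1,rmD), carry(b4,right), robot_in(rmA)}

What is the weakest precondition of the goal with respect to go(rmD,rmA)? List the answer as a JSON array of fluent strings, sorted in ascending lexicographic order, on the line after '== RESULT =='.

Regress:
  G ∩ del = {}  (empty — regression defined)
  G \ add = {ball_in(b1,rmD), carry(b4,right), robot_in(rmA)} \ {robot_in(rmA)} = {ball_in(b1,rmD), carry(b4,right)}
  ∪ pre   = {ball_in(b1,rmD), carry(b4,right)} ∪ {robot_in(rmD)}
          = {ball_in(b1,rmD), carry(b4,right), robot_in(rmD)}

== RESULT ==
["ball_in(b1,rmD)", "carry(b4,right)", "robot_in(rmD)"]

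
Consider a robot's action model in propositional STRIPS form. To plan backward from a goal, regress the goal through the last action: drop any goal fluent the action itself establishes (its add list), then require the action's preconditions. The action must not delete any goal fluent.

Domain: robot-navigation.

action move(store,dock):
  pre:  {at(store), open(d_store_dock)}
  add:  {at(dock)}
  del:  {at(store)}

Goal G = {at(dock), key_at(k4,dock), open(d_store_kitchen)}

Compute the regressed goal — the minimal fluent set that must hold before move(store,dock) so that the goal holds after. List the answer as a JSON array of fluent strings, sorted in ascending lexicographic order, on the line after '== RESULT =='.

Regress:
  G ∩ del = {}  (empty — regression defined)
  G \ add = {at(dock), key_at(k4,dock), open(d_store_kitchen)} \ {at(dock)} = {key_at(k4,dock), open(d_store_kitchen)}
  ∪ pre   = {key_at(k4,dock), open(d_store_kitchen)} ∪ {at(store), open(d_store_dock)}
          = {at(store), key_at(k4,dock), open(d_store_dock), open(d_store_kitchen)}

== RESULT ==
["at(store)", "key_at(k4,dock)", "open(d_store_dock)", "open(d_store_kitchen)"]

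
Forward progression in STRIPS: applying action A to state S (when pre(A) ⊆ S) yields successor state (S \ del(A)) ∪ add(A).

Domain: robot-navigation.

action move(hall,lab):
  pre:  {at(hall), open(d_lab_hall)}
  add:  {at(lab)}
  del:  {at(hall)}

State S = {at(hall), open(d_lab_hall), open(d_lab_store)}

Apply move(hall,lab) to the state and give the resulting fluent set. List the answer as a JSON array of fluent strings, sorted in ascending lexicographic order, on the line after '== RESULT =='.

Compute (S \ del) ∪ add:
  pre ⊆ S: {at(hall), open(d_lab_hall)} ⊆ S  — applicable
  S \ del = {open(d_lab_hall), open(d_lab_store)}
  ∪ add   = {at(lab), open(d_lab_hall), open(d_lab_store)}

== RESULT ==
["at(lab)", "open(d_lab_hall)", "open(d_lab_store)"]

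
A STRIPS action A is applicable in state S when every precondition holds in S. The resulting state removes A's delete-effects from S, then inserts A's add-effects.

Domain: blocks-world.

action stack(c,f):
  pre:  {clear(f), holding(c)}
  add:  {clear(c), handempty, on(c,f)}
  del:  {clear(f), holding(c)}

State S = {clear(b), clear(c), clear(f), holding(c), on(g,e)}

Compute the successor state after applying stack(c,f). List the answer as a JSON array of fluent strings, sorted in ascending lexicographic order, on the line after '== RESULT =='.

Compute (S \ del) ∪ add:
  pre ⊆ S: {clear(f), holding(c)} ⊆ S  — applicable
  S \ del = {clear(b), clear(c), on(g,e)}
  ∪ add   = {clear(b), clear(c), handempty, on(c,f), on(g,e)}

== RESULT ==
["clear(b)", "clear(c)", "handempty", "on(c,f)", "on(g,e)"]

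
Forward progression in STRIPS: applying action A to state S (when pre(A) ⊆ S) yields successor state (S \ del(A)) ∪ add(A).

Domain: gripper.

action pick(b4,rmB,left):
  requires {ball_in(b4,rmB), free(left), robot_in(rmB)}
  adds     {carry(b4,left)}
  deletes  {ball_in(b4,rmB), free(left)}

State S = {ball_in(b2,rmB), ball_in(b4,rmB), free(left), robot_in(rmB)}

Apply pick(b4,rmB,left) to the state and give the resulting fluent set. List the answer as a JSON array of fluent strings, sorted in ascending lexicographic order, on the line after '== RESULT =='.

Compute (S \ del) ∪ add:
  pre ⊆ S: {ball_in(b4,rmB), free(left), robot_in(rmB)} ⊆ S  — applicable
  S \ del = {ball_in(b2,rmB), robot_in(rmB)}
  ∪ add   = {ball_in(b2,rmB), carry(b4,left), robot_in(rmB)}

== RESULT ==
["ball_in(b2,rmB)", "carry(b4,left)", "robot_in(rmB)"]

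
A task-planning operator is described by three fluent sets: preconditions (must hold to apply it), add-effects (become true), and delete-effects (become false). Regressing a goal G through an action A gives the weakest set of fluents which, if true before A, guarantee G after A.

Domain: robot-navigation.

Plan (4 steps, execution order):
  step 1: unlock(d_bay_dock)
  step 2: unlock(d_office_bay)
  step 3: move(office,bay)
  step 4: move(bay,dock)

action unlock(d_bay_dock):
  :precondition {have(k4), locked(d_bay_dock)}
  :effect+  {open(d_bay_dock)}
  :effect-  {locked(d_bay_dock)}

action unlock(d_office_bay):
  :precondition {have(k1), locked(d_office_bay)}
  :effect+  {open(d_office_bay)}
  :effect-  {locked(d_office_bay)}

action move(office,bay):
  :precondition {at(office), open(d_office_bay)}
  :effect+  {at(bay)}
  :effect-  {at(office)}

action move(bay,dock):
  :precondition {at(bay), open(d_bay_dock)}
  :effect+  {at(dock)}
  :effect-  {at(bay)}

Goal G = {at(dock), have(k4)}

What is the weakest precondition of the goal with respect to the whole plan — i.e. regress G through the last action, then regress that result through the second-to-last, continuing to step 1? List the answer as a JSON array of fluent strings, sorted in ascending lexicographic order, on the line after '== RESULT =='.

Regress step by step:
  through step 4 (move(bay,dock)): drop {at(dock)}, keep {have(k4)}, require {at(bay), open(d_bay_dock)}
    → {at(bay), have(k4), open(d_bay_dock)}
  through step 3 (move(office,bay)): drop {at(bay)}, keep {have(k4), open(d_bay_dock)}, require {at(office), open(d_office_bay)}
    → {at(office), have(k4), open(d_bay_dock), open(d_office_bay)}
  through step 2 (unlock(d_office_bay)): drop {open(d_office_bay)}, keep {at(office), have(k4), open(d_bay_dock)}, require {have(k1), locked(d_office_bay)}
    → {at(office), have(k1), have(k4), locked(d_office_bay), open(d_bay_dock)}
  through step 1 (unlock(d_bay_dock)): drop {open(d_bay_dock)}, keep {at(office), have(k1), have(k4), locked(d_office_bay)}, require {have(k4), locked(d_bay_dock)}
    → {at(office), have(k1), have(k4), locked(d_bay_dock), locked(d_office_bay)}

== RESULT ==
["at(office)", "have(k1)", "have(k4)", "locked(d_bay_dock)", "locked(d_office_bay)"]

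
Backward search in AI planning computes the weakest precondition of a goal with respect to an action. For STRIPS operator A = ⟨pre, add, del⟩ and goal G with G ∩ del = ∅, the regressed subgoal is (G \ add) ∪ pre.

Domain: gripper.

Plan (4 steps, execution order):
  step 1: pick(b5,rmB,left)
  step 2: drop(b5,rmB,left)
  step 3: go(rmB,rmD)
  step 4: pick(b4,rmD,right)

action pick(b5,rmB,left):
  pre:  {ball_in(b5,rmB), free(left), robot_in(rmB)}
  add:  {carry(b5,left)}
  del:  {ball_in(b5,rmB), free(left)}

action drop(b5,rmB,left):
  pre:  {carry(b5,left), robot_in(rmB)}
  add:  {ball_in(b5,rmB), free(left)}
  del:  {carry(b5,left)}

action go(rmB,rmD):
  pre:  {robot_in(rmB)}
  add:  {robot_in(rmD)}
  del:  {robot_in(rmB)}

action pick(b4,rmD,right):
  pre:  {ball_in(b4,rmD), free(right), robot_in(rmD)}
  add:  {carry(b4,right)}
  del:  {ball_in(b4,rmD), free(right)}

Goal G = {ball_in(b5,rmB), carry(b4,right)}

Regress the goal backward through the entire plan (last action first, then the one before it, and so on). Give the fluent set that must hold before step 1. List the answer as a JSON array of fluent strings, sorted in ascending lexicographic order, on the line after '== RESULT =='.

Work backward from the goal:
  through step 4 (pick(b4,rmD,right)): drop {carry(b4,right)}, keep {ball_in(b5,rmB)}, require {ball_in(b4,rmD), free(right), robot_in(rmD)}
    → {ball_in(b4,rmD), ball_in(b5,rmB), free(right), robot_in(rmD)}
  through step 3 (go(rmB,rmD)): drop {robot_in(rmD)}, keep {ball_in(b4,rmD), ball_in(b5,rmB), free(right)}, require {robot_in(rmB)}
    → {ball_in(b4,rmD), ball_in(b5,rmB), free(right), robot_in(rmB)}
  through step 2 (drop(b5,rmB,left)): drop {ball_in(b5,rmB)}, keep {ball_in(b4,rmD), free(right), robot_in(rmB)}, require {carry(b5,left), robot_in(rmB)}
    → {ball_in(b4,rmD), carry(b5,left), free(right), robot_in(rmB)}
  through step 1 (pick(b5,rmB,left)): drop {carry(b5,left)}, keep {ball_in(b4,rmD), free(right), robot_in(rmB)}, require {ball_in(b5,rmB), free(left), robot_in(rmB)}
    → {ball_in(b4,rmD), ball_in(b5,rmB), free(left), free(right), robot_in(rmB)}

== RESULT ==
["ball_in(b4,rmD)", "ball_in(b5,rmB)", "free(left)", "free(right)", "robot_in(rmB)"]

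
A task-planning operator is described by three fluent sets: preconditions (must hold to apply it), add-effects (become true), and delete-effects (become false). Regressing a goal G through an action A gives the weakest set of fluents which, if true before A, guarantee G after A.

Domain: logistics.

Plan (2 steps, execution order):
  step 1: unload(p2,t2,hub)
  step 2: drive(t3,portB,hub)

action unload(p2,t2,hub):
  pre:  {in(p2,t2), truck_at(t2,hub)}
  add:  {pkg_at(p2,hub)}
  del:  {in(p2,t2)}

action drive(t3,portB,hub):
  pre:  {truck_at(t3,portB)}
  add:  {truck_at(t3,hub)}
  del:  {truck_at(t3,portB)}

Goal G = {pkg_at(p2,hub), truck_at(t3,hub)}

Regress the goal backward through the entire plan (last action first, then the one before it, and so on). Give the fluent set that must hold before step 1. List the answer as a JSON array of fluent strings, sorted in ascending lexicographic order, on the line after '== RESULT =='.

Regress step by step:
  through step 2 (drive(t3,portB,hub)): drop {truck_at(t3,hub)}, keep {pkg_at(p2,hub)}, require {truck_at(t3,portB)}
    → {pkg_at(p2,hub), truck_at(t3,portB)}
  through step 1 (unload(p2,t2,hub)): drop {pkg_at(p2,hub)}, keep {truck_at(t3,portB)}, require {in(p2,t2), truck_at(t2,hub)}
    → {in(p2,t2), truck_at(t2,hub), truck_at(t3,portB)}

== RESULT ==
["in(p2,t2)", "truck_at(t2,hub)", "truck_at(t3,portB)"]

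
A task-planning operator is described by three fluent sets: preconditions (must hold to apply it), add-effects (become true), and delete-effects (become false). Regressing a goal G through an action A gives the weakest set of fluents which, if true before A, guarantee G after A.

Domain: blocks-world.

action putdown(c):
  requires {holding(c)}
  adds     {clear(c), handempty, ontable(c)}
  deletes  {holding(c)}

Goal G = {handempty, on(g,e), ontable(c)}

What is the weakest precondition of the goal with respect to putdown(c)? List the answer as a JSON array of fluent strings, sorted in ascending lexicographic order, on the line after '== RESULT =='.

Compute (G \ add) ∪ pre:
  G ∩ del = {}  (empty — regression defined)
  G \ add = {handempty, on(g,e), ontable(c)} \ {clear(c), handempty, ontable(c)} = {on(g,e)}
  ∪ pre   = {on(g,e)} ∪ {holding(c)}
          = {holding(c), on(g,e)}

== RESULT ==
["holding(c)", "on(g,e)"]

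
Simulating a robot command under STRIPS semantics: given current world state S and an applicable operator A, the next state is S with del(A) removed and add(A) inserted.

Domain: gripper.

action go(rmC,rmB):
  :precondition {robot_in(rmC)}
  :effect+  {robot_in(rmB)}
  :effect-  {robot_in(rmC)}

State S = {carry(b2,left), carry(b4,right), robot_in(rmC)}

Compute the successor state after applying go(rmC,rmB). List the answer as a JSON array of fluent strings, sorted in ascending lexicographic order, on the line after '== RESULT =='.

Progress:
  pre ⊆ S: {robot_in(rmC)} ⊆ S  — applicable
  S \ del = {carry(b2,left), carry(b4,right)}
  ∪ add   = {carry(b2,left), carry(b4,right), robot_in(rmB)}

== RESULT ==
["carry(b2,left)", "carry(b4,right)", "robot_in(rmB)"]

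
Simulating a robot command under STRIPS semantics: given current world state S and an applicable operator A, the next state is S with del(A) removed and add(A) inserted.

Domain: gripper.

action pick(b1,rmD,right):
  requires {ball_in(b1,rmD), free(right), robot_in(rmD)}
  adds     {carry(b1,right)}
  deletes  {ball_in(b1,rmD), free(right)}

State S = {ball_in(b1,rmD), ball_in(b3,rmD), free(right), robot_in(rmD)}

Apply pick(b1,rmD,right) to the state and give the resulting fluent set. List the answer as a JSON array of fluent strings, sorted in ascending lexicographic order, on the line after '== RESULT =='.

Progress:
  pre ⊆ S: {ball_in(b1,rmD), free(right), robot_in(rmD)} ⊆ S  — applicable
  S \ del = {ball_in(b3,rmD), robot_in(rmD)}
  ∪ add   = {ball_in(b3,rmD), carry(b1,right), robot_in(rmD)}

== RESULT ==
["ball_in(b3,rmD)", "carry(b1,right)", "robot_in(rmD)"]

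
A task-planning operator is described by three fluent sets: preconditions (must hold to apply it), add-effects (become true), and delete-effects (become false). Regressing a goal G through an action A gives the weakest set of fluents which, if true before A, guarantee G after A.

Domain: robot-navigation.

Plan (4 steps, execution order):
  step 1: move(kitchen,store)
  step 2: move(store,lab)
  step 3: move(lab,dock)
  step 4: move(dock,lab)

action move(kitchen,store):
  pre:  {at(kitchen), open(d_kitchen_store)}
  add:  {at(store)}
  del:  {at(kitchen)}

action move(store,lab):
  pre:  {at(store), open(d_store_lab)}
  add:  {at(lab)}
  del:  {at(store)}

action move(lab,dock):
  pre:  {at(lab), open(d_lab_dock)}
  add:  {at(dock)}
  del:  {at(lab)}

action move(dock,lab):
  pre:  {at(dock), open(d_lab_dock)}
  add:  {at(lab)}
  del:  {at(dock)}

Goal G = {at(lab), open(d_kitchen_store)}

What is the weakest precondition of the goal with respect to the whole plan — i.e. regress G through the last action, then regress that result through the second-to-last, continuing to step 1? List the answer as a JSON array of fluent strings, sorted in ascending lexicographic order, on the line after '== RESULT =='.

Work backward from the goal:
  through step 4 (move(dock,lab)): drop {at(lab)}, keep {open(d_kitchen_store)}, require {at(dock), open(d_lab_dock)}
    → {at(dock), open(d_kitchen_store), open(d_lab_dock)}
  through step 3 (move(lab,dock)): drop {at(dock)}, keep {open(d_kitchen_store), open(d_lab_dock)}, require {at(lab), open(d_lab_dock)}
    → {at(lab), open(d_kitchen_store), open(d_lab_dock)}
  through step 2 (move(store,lab)): drop {at(lab)}, keep {open(d_kitchen_store), open(d_lab_dock)}, require {at(store), open(d_store_lab)}
    → {at(store), open(d_kitchen_store), open(d_lab_dock), open(d_store_lab)}
  through step 1 (move(kitchen,store)): drop {at(store)}, keep {open(d_kitchen_store), open(d_lab_dock), open(d_store_lab)}, require {at(kitchen), open(d_kitchen_store)}
    → {at(kitchen), open(d_kitchen_store), open(d_lab_dock), open(d_store_lab)}

== RESULT ==
["at(kitchen)", "open(d_kitchen_store)", "open(d_lab_dock)", "open(d_store_lab)"]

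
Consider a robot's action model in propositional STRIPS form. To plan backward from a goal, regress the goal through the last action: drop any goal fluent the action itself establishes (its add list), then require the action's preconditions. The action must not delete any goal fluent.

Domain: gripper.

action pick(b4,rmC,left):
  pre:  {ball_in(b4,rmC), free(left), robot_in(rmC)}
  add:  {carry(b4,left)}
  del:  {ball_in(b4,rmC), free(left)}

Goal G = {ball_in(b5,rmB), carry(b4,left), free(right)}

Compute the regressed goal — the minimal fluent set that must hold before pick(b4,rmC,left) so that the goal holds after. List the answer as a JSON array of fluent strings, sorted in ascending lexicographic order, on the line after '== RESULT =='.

Compute (G \ add) ∪ pre:
  G ∩ del = {}  (empty — regression defined)
  G \ add = {ball_in(b5,rmB), carry(b4,left), free(right)} \ {carry(b4,left)} = {ball_in(b5,rmB), free(right)}
  ∪ pre   = {ball_in(b5,rmB), free(right)} ∪ {ball_in(b4,rmC), free(left), robot_in(rmC)}
          = {ball_in(b4,rmC), ball_in(b5,rmB), free(left), free(right), robot_in(rmC)}

== RESULT ==
["ball_in(b4,rmC)", "ball_in(b5,rmB)", "free(left)", "free(right)", "robot_in(rmC)"]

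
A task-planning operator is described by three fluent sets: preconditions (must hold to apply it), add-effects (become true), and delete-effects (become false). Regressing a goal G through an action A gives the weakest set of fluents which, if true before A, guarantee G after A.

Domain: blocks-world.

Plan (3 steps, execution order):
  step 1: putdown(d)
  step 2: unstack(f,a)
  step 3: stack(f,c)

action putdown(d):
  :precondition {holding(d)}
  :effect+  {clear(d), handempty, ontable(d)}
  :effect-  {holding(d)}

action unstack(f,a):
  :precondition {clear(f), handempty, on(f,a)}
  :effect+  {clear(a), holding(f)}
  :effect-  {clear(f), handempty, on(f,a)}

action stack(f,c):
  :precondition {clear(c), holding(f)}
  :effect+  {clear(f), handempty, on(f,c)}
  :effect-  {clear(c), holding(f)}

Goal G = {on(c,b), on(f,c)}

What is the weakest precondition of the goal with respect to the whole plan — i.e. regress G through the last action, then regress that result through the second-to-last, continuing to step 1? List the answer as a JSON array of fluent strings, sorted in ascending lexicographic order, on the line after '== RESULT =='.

Regress step by step:
  through step 3 (stack(f,c)): drop {on(f,c)}, keep {on(c,b)}, require {clear(c), holding(f)}
    → {clear(c), holding(f), on(c,b)}
  through step 2 (unstack(f,a)): drop {holding(f)}, keep {clear(c), on(c,b)}, require {clear(f), handempty, on(f,a)}
    → {clear(c), clear(f), handempty, on(c,b), on(f,a)}
  through step 1 (putdown(d)): drop {handempty}, keep {clear(c), clear(f), on(c,b), on(f,a)}, require {holding(d)}
    → {clear(c), clear(f), holding(d), on(c,b), on(f,a)}

== RESULT ==
["clear(c)", "clear(f)", "holding(d)", "on(c,b)", "on(f,a)"]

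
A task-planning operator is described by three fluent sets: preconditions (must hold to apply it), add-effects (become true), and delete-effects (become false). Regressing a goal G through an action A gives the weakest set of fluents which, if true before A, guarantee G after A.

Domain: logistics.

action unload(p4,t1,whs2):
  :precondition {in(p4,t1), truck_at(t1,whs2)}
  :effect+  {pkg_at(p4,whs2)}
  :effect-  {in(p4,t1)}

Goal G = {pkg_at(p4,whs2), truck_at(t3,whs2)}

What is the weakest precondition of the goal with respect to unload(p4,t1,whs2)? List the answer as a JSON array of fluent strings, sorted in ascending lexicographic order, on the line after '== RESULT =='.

Compute (G \ add) ∪ pre:
  G ∩ del = {}  (empty — regression defined)
  G \ add = {pkg_at(p4,whs2), truck_at(t3,whs2)} \ {pkg_at(p4,whs2)} = {truck_at(t3,whs2)}
  ∪ pre   = {truck_at(t3,whs2)} ∪ {in(p4,t1), truck_at(t1,whs2)}
          = {in(p4,t1), truck_at(t1,whs2), truck_at(t3,whs2)}

== RESULT ==
["in(p4,t1)", "truck_at(t1,whs2)", "truck_at(t3,whs2)"]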